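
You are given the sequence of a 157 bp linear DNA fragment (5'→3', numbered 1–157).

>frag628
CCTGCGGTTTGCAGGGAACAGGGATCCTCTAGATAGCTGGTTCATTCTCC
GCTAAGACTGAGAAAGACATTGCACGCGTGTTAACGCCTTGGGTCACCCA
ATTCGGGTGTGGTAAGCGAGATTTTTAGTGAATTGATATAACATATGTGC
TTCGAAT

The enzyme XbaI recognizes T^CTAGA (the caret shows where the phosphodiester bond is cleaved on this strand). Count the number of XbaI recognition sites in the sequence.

TCTAGA occurs starting at position 28.
XbaI cuts at 1 site.

1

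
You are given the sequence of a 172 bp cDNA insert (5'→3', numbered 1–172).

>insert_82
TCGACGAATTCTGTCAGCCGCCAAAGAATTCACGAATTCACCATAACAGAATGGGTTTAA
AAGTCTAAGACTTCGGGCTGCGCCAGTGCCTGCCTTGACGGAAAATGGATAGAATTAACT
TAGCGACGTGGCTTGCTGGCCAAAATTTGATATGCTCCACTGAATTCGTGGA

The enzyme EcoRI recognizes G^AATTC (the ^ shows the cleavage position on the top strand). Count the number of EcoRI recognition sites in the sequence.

GAATTC occurs starting at positions 6, 26, 34, 162.
EcoRI cuts at 4 sites.

4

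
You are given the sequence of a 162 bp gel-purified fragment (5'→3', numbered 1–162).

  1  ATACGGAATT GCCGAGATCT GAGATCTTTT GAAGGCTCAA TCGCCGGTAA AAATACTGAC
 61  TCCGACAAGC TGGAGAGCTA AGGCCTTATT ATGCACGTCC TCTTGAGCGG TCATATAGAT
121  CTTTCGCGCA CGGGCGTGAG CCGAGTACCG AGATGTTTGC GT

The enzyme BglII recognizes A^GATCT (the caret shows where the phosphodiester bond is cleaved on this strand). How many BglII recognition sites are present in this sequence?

AGATCT occurs starting at positions 15, 22, 117.
BglII cuts at 3 sites.

3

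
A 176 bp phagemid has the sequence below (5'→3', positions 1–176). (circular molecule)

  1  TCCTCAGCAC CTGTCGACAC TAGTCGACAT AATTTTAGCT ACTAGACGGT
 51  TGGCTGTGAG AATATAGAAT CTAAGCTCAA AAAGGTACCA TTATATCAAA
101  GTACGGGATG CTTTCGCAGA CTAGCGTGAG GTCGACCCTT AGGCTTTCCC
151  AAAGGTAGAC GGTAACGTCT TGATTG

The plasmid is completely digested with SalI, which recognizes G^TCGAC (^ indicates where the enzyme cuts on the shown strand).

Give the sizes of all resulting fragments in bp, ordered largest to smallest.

108, 58, 10 bp

SalI sites (GTCGAC) start at positions 13, 23, 131.
SalI cuts after the first base of each site, so after positions 13, 23, 131.
Circular molecule, 3 cuts → 3 fragments:
  14–23 → 10 bp
  24–131 → 108 bp
  132–176 then 1–13 → 45 + 13 = 58 bp
Sorted largest to smallest: 108, 58, 10 bp.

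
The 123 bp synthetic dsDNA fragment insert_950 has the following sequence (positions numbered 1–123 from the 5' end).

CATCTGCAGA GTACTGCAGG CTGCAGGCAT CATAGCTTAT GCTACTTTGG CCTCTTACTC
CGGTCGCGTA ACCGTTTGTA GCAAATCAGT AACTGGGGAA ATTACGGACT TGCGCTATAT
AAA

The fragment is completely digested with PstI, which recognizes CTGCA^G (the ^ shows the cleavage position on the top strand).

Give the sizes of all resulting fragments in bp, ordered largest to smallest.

PstI sites (CTGCAG) start at positions 4, 14, 21.
PstI cuts after base 5 of each site (before the last base), so after positions 8, 18, 25.
Linear molecule, 3 cuts → 4 fragments:
  1–8 → 8 bp
  9–18 → 10 bp
  19–25 → 7 bp
  26–123 → 98 bp
Sorted largest to smallest: 98, 10, 8, 7 bp.

98, 10, 8, 7 bp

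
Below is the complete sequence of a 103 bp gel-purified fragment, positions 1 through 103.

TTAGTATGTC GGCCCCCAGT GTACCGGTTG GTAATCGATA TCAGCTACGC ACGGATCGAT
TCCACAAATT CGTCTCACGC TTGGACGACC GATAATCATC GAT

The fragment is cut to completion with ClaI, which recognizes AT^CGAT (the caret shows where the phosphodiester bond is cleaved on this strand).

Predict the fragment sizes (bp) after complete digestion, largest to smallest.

ClaI sites (ATCGAT) start at positions 34, 55, 98.
ClaI cuts after base 2 of each site, so after positions 35, 56, 99.
Linear molecule, 3 cuts → 4 fragments:
  1–35 → 35 bp
  36–56 → 21 bp
  57–99 → 43 bp
  100–103 → 4 bp
Sorted largest to smallest: 43, 35, 21, 4 bp.

43, 35, 21, 4 bp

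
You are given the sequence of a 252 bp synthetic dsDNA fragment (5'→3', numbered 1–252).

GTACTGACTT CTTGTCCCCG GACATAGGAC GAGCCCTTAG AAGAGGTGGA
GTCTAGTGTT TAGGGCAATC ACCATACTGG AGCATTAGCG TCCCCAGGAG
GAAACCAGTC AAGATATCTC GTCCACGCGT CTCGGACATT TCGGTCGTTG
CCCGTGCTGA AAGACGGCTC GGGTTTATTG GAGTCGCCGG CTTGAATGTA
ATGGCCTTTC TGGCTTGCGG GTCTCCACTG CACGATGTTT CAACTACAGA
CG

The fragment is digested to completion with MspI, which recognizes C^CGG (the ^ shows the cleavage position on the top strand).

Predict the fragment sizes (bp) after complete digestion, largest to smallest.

MspI sites (CCGG) start at positions 18, 187.
MspI cuts after the first base of each site, so after positions 18, 187.
Linear molecule, 2 cuts → 3 fragments:
  1–18 → 18 bp
  19–187 → 169 bp
  188–252 → 65 bp
Sorted largest to smallest: 169, 65, 18 bp.

169, 65, 18 bp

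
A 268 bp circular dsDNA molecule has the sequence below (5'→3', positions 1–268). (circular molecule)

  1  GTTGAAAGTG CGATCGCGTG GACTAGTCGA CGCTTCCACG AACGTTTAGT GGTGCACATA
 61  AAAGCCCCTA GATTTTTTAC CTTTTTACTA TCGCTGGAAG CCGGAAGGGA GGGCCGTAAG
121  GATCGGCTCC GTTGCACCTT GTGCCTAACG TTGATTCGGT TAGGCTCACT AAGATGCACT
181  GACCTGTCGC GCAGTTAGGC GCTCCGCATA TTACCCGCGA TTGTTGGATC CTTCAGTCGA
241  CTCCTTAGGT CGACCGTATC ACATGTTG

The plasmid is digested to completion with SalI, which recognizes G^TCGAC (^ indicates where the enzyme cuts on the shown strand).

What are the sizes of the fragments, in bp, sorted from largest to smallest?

210, 45, 13 bp

SalI sites (GTCGAC) start at positions 26, 236, 249.
SalI cuts after the first base of each site, so after positions 26, 236, 249.
Circular molecule, 3 cuts → 3 fragments:
  27–236 → 210 bp
  237–249 → 13 bp
  250–268 then 1–26 → 19 + 26 = 45 bp
Sorted largest to smallest: 210, 45, 13 bp.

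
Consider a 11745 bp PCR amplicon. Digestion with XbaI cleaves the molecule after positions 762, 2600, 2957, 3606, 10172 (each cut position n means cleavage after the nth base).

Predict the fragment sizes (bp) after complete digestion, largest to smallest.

Linear molecule, 5 cuts → 6 fragments:
  762 − 0 = 762 bp
  2600 − 762 = 1838 bp
  2957 − 2600 = 357 bp
  3606 − 2957 = 649 bp
  10172 − 3606 = 6566 bp
  11745 − 10172 = 1573 bp
Sorted largest to smallest: 6566, 1838, 1573, 762, 649, 357 bp.

6566, 1838, 1573, 762, 649, 357 bp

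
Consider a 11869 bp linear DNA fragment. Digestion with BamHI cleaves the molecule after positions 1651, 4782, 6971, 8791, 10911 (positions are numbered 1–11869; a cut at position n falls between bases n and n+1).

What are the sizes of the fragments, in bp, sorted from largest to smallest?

Linear molecule, 5 cuts → 6 fragments:
  1651 − 0 = 1651 bp
  4782 − 1651 = 3131 bp
  6971 − 4782 = 2189 bp
  8791 − 6971 = 1820 bp
  10911 − 8791 = 2120 bp
  11869 − 10911 = 958 bp
Sorted largest to smallest: 3131, 2189, 2120, 1820, 1651, 958 bp.

3131, 2189, 2120, 1820, 1651, 958 bp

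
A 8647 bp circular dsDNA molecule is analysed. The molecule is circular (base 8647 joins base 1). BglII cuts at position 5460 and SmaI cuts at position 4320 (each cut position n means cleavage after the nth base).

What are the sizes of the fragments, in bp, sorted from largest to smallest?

7507, 1140 bp

Combined cut positions (sorted): 4320, 5460.
Circular molecule, 2 cuts → 2 fragments:
  5460 − 4320 = 1140 bp
  wrap: 8647 − 5460 + 4320 = 7507 bp
Sorted largest to smallest: 7507, 1140 bp.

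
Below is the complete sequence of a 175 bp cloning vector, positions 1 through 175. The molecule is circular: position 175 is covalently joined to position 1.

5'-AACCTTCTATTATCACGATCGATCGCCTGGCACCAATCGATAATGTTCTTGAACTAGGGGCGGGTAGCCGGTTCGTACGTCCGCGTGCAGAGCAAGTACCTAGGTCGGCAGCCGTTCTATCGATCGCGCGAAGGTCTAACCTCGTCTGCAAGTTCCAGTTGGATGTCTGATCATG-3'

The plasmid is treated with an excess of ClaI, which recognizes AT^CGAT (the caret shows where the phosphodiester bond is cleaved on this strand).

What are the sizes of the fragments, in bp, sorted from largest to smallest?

83, 74, 18 bp

ClaI sites (ATCGAT) start at positions 18, 36, 119.
ClaI cuts after base 2 of each site, so after positions 19, 37, 120.
Circular molecule, 3 cuts → 3 fragments:
  20–37 → 18 bp
  38–120 → 83 bp
  121–175 then 1–19 → 55 + 19 = 74 bp
Sorted largest to smallest: 83, 74, 18 bp.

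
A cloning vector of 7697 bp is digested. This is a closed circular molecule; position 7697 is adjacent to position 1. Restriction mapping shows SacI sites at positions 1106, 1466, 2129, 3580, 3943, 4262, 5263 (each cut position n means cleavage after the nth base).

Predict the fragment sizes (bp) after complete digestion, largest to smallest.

3540, 1451, 1001, 663, 363, 360, 319 bp

Circular molecule, 7 cuts → 7 fragments:
  1466 − 1106 = 360 bp
  2129 − 1466 = 663 bp
  3580 − 2129 = 1451 bp
  3943 − 3580 = 363 bp
  4262 − 3943 = 319 bp
  5263 − 4262 = 1001 bp
  wrap: 7697 − 5263 + 1106 = 3540 bp
Sorted largest to smallest: 3540, 1451, 1001, 663, 363, 360, 319 bp.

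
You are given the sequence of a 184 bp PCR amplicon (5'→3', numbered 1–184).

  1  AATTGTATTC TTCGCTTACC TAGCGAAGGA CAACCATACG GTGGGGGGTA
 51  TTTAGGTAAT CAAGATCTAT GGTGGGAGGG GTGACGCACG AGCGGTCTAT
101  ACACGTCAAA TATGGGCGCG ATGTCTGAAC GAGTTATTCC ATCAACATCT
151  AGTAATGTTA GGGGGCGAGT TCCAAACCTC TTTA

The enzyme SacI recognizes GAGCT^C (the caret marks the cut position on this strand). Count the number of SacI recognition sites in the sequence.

No occurrence of GAGCTC is present in the sequence.
SacI does not cut: 0 sites.

0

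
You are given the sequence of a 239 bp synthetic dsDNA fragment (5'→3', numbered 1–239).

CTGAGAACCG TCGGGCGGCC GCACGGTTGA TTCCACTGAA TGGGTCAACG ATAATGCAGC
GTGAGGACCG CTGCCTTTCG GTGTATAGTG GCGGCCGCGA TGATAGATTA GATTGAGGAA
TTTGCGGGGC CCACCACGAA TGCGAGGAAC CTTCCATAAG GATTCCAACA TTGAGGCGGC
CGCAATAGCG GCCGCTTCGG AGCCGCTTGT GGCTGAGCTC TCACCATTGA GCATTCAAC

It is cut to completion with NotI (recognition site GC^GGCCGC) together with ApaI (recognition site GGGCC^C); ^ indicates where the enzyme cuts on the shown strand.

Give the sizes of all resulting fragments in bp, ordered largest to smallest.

NotI sites (GCGGCCGC) start at positions 15, 91, 176, 188.
NotI cuts after base 2 of each site, so after positions 16, 92, 177, 189.
The ApaI site (GGGCCC) starts at position 127.
ApaI cuts after base 5 of each site (before the last base), so after position 131.
Combined cut positions: 16, 92, 131, 177, 189.
Linear molecule, 5 cuts → 6 fragments:
  1–16 → 16 bp
  17–92 → 76 bp
  93–131 → 39 bp
  132–177 → 46 bp
  178–189 → 12 bp
  190–239 → 50 bp
Sorted largest to smallest: 76, 50, 46, 39, 16, 12 bp.

76, 50, 46, 39, 16, 12 bp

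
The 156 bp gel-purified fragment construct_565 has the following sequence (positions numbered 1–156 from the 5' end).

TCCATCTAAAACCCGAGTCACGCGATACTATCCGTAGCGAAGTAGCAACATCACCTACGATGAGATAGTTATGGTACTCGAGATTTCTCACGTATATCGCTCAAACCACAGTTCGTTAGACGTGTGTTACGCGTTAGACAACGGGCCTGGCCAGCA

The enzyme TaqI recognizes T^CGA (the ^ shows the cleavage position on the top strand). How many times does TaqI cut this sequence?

1

TCGA occurs starting at position 78.
TaqI cuts at 1 site.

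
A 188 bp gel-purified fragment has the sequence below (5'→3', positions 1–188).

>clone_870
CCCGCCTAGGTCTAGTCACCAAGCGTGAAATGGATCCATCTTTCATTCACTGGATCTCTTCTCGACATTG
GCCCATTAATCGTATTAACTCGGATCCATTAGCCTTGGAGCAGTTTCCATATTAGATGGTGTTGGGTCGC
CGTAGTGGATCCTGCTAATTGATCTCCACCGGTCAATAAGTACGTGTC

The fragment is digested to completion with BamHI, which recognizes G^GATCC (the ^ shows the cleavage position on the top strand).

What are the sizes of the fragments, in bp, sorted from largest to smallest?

BamHI sites (GGATCC) start at positions 32, 92, 147.
BamHI cuts after the first base of each site, so after positions 32, 92, 147.
Linear molecule, 3 cuts → 4 fragments:
  1–32 → 32 bp
  33–92 → 60 bp
  93–147 → 55 bp
  148–188 → 41 bp
Sorted largest to smallest: 60, 55, 41, 32 bp.

60, 55, 41, 32 bp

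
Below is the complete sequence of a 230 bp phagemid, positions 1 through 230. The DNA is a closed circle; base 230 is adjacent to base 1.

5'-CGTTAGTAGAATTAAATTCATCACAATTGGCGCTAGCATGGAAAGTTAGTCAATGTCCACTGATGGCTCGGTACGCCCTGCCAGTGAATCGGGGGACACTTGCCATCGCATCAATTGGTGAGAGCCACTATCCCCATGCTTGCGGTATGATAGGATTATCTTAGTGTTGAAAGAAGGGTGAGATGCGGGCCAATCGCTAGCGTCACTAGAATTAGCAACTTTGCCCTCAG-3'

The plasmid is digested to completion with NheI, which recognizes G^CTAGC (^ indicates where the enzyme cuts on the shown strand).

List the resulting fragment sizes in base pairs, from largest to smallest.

NheI sites (GCTAGC) start at positions 32, 196.
NheI cuts after the first base of each site, so after positions 32, 196.
Circular molecule, 2 cuts → 2 fragments:
  33–196 → 164 bp
  197–230 then 1–32 → 34 + 32 = 66 bp
Sorted largest to smallest: 164, 66 bp.

164, 66 bp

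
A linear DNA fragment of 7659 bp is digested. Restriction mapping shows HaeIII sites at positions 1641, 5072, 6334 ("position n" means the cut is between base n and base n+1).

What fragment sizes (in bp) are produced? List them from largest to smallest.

3431, 1641, 1325, 1262 bp

Linear molecule, 3 cuts → 4 fragments:
  1641 − 0 = 1641 bp
  5072 − 1641 = 3431 bp
  6334 − 5072 = 1262 bp
  7659 − 6334 = 1325 bp
Sorted largest to smallest: 3431, 1641, 1325, 1262 bp.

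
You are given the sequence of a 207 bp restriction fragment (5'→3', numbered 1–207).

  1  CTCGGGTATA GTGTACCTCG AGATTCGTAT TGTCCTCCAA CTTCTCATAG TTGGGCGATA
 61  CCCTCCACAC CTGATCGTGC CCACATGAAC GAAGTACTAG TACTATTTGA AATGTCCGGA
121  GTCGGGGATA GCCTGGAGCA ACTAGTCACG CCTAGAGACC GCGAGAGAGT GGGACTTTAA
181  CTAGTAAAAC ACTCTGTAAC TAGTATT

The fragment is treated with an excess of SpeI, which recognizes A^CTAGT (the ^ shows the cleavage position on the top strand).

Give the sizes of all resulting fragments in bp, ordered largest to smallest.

SpeI sites (ACTAGT) start at positions 96, 141, 180, 199.
SpeI cuts after the first base of each site, so after positions 96, 141, 180, 199.
Linear molecule, 4 cuts → 5 fragments:
  1–96 → 96 bp
  97–141 → 45 bp
  142–180 → 39 bp
  181–199 → 19 bp
  200–207 → 8 bp
Sorted largest to smallest: 96, 45, 39, 19, 8 bp.

96, 45, 39, 19, 8 bp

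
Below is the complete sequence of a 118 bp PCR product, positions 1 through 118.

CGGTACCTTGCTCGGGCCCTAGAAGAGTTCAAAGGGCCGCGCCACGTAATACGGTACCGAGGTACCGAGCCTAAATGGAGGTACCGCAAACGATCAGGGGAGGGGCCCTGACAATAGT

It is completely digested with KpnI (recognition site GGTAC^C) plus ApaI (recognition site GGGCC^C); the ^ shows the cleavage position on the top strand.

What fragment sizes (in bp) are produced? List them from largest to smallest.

KpnI sites (GGTACC) start at positions 2, 53, 61, 80.
KpnI cuts after base 5 of each site (before the last base), so after positions 6, 57, 65, 84.
ApaI sites (GGGCCC) start at positions 14, 103.
ApaI cuts after base 5 of each site (before the last base), so after positions 18, 107.
Combined cut positions: 6, 18, 57, 65, 84, 107.
Linear molecule, 6 cuts → 7 fragments:
  1–6 → 6 bp
  7–18 → 12 bp
  19–57 → 39 bp
  58–65 → 8 bp
  66–84 → 19 bp
  85–107 → 23 bp
  108–118 → 11 bp
Sorted largest to smallest: 39, 23, 19, 12, 11, 8, 6 bp.

39, 23, 19, 12, 11, 8, 6 bp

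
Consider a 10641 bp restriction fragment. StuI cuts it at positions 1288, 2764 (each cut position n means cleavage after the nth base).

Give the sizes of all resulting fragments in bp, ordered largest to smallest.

7877, 1476, 1288 bp

Linear molecule, 2 cuts → 3 fragments:
  1288 − 0 = 1288 bp
  2764 − 1288 = 1476 bp
  10641 − 2764 = 7877 bp
Sorted largest to smallest: 7877, 1476, 1288 bp.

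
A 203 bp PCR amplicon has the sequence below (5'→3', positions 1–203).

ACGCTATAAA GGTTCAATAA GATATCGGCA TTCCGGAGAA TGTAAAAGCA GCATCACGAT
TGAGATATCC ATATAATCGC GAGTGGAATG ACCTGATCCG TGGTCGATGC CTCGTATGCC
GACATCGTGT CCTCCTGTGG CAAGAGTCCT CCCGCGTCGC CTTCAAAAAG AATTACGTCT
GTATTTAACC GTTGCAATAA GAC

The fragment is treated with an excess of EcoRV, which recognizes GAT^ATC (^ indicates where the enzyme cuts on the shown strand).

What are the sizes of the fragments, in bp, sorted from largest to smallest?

137, 43, 23 bp

EcoRV sites (GATATC) start at positions 21, 64.
EcoRV cuts after base 3 of each site, so after positions 23, 66.
Linear molecule, 2 cuts → 3 fragments:
  1–23 → 23 bp
  24–66 → 43 bp
  67–203 → 137 bp
Sorted largest to smallest: 137, 43, 23 bp.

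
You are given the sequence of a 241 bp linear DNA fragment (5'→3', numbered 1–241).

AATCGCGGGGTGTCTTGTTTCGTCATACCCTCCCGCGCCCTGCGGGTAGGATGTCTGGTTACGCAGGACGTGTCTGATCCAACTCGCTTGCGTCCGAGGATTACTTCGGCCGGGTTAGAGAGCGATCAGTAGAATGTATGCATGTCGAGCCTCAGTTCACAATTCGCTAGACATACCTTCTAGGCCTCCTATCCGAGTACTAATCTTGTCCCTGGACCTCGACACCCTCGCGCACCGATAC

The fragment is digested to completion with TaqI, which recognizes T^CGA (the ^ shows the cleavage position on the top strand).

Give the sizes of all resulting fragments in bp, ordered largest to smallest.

145, 74, 22 bp

TaqI sites (TCGA) start at positions 145, 219.
TaqI cuts after the first base of each site, so after positions 145, 219.
Linear molecule, 2 cuts → 3 fragments:
  1–145 → 145 bp
  146–219 → 74 bp
  220–241 → 22 bp
Sorted largest to smallest: 145, 74, 22 bp.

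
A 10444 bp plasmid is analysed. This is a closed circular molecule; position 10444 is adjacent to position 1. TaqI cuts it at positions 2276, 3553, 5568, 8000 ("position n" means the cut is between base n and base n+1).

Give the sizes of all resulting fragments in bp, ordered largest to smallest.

Circular molecule, 4 cuts → 4 fragments:
  3553 − 2276 = 1277 bp
  5568 − 3553 = 2015 bp
  8000 − 5568 = 2432 bp
  wrap: 10444 − 8000 + 2276 = 4720 bp
Sorted largest to smallest: 4720, 2432, 2015, 1277 bp.

4720, 2432, 2015, 1277 bp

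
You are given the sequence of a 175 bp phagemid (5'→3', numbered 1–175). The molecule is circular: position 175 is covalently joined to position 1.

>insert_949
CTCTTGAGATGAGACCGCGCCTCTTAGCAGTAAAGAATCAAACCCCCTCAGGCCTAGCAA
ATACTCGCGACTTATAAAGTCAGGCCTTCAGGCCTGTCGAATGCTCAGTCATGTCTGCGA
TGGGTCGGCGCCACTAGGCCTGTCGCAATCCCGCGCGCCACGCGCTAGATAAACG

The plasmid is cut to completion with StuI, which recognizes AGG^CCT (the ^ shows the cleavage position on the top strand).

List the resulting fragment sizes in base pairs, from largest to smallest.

89, 46, 32, 8 bp

StuI sites (AGGCCT) start at positions 50, 82, 90, 136.
StuI cuts after base 3 of each site, so after positions 52, 84, 92, 138.
Circular molecule, 4 cuts → 4 fragments:
  53–84 → 32 bp
  85–92 → 8 bp
  93–138 → 46 bp
  139–175 then 1–52 → 37 + 52 = 89 bp
Sorted largest to smallest: 89, 46, 32, 8 bp.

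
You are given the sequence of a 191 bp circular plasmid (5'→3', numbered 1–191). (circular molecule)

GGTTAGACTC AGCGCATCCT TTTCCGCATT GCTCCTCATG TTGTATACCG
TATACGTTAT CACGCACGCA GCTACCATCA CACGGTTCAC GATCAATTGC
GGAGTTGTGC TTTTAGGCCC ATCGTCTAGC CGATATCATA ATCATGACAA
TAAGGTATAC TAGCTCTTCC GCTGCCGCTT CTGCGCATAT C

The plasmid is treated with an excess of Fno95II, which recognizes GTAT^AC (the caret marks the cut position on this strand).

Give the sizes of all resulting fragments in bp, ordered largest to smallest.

Fno95II sites (GTATAC) start at positions 43, 50, 155.
Fno95II cuts after base 4 of each site, so after positions 46, 53, 158.
Circular molecule, 3 cuts → 3 fragments:
  47–53 → 7 bp
  54–158 → 105 bp
  159–191 then 1–46 → 33 + 46 = 79 bp
Sorted largest to smallest: 105, 79, 7 bp.

105, 79, 7 bp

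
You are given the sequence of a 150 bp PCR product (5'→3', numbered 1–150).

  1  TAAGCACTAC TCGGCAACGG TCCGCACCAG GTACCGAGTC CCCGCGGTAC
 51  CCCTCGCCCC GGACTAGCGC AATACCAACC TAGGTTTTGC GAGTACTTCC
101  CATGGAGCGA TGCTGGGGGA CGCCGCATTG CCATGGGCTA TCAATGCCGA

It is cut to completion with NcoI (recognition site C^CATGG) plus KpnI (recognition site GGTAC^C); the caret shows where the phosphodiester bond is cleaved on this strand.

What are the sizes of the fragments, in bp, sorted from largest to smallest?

NcoI sites (CCATGG) start at positions 100, 131.
NcoI cuts after the first base of each site, so after positions 100, 131.
KpnI sites (GGTACC) start at positions 30, 46.
KpnI cuts after base 5 of each site (before the last base), so after positions 34, 50.
Combined cut positions: 34, 50, 100, 131.
Linear molecule, 4 cuts → 5 fragments:
  1–34 → 34 bp
  35–50 → 16 bp
  51–100 → 50 bp
  101–131 → 31 bp
  132–150 → 19 bp
Sorted largest to smallest: 50, 34, 31, 19, 16 bp.

50, 34, 31, 19, 16 bp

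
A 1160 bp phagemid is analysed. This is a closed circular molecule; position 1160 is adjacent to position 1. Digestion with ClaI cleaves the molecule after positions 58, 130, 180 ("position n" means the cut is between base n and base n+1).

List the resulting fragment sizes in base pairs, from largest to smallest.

1038, 72, 50 bp

Circular molecule, 3 cuts → 3 fragments:
  130 − 58 = 72 bp
  180 − 130 = 50 bp
  wrap: 1160 − 180 + 58 = 1038 bp
Sorted largest to smallest: 1038, 72, 50 bp.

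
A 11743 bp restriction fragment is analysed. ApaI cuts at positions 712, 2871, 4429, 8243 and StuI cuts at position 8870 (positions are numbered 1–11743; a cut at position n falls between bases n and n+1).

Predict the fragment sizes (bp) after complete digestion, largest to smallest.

3814, 2873, 2159, 1558, 712, 627 bp

Combined cut positions (sorted): 712, 2871, 4429, 8243, 8870.
Linear molecule, 5 cuts → 6 fragments:
  712 − 0 = 712 bp
  2871 − 712 = 2159 bp
  4429 − 2871 = 1558 bp
  8243 − 4429 = 3814 bp
  8870 − 8243 = 627 bp
  11743 − 8870 = 2873 bp
Sorted largest to smallest: 3814, 2873, 2159, 1558, 712, 627 bp.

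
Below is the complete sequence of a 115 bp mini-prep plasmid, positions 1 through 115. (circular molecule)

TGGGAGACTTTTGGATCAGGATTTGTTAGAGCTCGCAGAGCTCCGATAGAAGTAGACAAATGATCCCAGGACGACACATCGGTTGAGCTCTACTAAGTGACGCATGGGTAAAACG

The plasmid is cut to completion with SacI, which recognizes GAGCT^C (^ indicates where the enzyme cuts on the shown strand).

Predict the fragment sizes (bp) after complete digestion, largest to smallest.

59, 47, 9 bp

SacI sites (GAGCTC) start at positions 29, 38, 85.
SacI cuts after base 5 of each site (before the last base), so after positions 33, 42, 89.
Circular molecule, 3 cuts → 3 fragments:
  34–42 → 9 bp
  43–89 → 47 bp
  90–115 then 1–33 → 26 + 33 = 59 bp
Sorted largest to smallest: 59, 47, 9 bp.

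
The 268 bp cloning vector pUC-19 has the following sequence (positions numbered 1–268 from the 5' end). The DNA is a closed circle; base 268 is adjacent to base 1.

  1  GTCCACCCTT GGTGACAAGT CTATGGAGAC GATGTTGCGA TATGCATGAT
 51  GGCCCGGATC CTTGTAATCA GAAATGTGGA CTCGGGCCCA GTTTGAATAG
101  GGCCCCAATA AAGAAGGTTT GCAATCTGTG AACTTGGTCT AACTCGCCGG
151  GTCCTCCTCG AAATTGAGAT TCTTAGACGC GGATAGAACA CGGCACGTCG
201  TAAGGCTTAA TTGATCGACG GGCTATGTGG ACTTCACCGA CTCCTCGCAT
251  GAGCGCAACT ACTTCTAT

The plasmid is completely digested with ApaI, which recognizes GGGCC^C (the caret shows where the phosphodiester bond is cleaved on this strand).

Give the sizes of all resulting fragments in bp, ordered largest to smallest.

ApaI sites (GGGCCC) start at positions 84, 100.
ApaI cuts after base 5 of each site (before the last base), so after positions 88, 104.
Circular molecule, 2 cuts → 2 fragments:
  89–104 → 16 bp
  105–268 then 1–88 → 164 + 88 = 252 bp
Sorted largest to smallest: 252, 16 bp.

252, 16 bp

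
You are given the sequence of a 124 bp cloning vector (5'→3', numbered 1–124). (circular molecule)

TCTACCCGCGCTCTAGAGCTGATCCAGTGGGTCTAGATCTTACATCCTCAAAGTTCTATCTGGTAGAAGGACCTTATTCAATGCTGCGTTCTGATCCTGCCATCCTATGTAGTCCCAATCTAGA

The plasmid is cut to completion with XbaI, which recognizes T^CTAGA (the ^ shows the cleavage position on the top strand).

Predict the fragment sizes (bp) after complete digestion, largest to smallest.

87, 20, 17 bp

XbaI sites (TCTAGA) start at positions 12, 32, 119.
XbaI cuts after the first base of each site, so after positions 12, 32, 119.
Circular molecule, 3 cuts → 3 fragments:
  13–32 → 20 bp
  33–119 → 87 bp
  120–124 then 1–12 → 5 + 12 = 17 bp
Sorted largest to smallest: 87, 20, 17 bp.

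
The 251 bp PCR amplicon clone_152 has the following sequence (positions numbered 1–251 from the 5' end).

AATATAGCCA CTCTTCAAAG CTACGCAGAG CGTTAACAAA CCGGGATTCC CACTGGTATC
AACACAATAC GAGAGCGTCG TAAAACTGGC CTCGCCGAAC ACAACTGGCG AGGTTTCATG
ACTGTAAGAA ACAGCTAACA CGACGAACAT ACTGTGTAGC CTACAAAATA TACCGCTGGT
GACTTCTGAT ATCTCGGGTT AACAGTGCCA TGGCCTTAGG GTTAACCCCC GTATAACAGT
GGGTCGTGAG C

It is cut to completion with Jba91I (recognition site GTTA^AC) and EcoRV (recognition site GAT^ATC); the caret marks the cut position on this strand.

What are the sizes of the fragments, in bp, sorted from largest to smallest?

155, 35, 27, 23, 11 bp

Jba91I sites (GTTAAC) start at positions 32, 198, 221.
Jba91I cuts after base 4 of each site, so after positions 35, 201, 224.
The EcoRV site (GATATC) starts at position 188.
EcoRV cuts after base 3 of each site, so after position 190.
Combined cut positions: 35, 190, 201, 224.
Linear molecule, 4 cuts → 5 fragments:
  1–35 → 35 bp
  36–190 → 155 bp
  191–201 → 11 bp
  202–224 → 23 bp
  225–251 → 27 bp
Sorted largest to smallest: 155, 35, 27, 23, 11 bp.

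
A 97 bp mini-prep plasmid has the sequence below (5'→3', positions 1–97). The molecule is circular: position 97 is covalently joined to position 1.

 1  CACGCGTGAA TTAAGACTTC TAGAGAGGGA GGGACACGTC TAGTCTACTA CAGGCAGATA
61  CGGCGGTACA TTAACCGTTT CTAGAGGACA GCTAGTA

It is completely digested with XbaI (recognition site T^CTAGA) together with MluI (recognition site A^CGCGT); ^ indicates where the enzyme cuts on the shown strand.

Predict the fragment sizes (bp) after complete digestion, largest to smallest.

XbaI sites (TCTAGA) start at positions 19, 80.
XbaI cuts after the first base of each site, so after positions 19, 80.
The MluI site (ACGCGT) starts at position 2.
MluI cuts after the first base of each site, so after position 2.
Combined cut positions: 2, 19, 80.
Circular molecule, 3 cuts → 3 fragments:
  3–19 → 17 bp
  20–80 → 61 bp
  81–97 then 1–2 → 17 + 2 = 19 bp
Sorted largest to smallest: 61, 19, 17 bp.

61, 19, 17 bp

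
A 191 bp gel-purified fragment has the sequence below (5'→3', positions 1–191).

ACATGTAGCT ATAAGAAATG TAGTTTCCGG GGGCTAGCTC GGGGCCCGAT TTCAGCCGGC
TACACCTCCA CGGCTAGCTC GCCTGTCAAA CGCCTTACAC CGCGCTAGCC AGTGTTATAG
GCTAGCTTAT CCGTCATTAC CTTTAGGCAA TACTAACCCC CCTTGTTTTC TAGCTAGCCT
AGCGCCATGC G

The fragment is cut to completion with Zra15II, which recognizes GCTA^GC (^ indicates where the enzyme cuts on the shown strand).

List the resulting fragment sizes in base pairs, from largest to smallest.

52, 40, 36, 31, 17, 15 bp

Zra15II sites (GCTAGC) start at positions 33, 73, 104, 121, 173.
Zra15II cuts after base 4 of each site, so after positions 36, 76, 107, 124, 176.
Linear molecule, 5 cuts → 6 fragments:
  1–36 → 36 bp
  37–76 → 40 bp
  77–107 → 31 bp
  108–124 → 17 bp
  125–176 → 52 bp
  177–191 → 15 bp
Sorted largest to smallest: 52, 40, 36, 31, 17, 15 bp.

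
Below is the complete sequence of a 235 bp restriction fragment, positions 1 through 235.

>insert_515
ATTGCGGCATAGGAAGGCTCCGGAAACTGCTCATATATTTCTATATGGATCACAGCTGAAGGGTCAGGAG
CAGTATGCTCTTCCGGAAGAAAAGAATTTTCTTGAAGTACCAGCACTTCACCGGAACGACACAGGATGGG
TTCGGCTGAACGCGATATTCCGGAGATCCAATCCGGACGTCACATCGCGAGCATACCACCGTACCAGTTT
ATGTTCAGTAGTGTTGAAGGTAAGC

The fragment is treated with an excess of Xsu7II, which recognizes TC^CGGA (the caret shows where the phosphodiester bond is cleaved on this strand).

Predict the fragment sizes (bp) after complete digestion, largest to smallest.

Xsu7II sites (TCCGGA) start at positions 19, 82, 159, 172.
Xsu7II cuts after base 2 of each site, so after positions 20, 83, 160, 173.
Linear molecule, 4 cuts → 5 fragments:
  1–20 → 20 bp
  21–83 → 63 bp
  84–160 → 77 bp
  161–173 → 13 bp
  174–235 → 62 bp
Sorted largest to smallest: 77, 63, 62, 20, 13 bp.

77, 63, 62, 20, 13 bp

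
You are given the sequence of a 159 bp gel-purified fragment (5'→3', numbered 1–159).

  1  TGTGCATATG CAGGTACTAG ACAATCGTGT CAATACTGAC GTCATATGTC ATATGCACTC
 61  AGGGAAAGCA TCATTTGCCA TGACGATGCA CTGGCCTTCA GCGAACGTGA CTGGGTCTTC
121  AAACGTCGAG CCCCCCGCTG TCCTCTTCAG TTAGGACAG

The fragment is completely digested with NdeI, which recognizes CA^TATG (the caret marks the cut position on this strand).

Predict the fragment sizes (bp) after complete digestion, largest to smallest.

108, 38, 7, 6 bp

NdeI sites (CATATG) start at positions 5, 43, 50.
NdeI cuts after base 2 of each site, so after positions 6, 44, 51.
Linear molecule, 3 cuts → 4 fragments:
  1–6 → 6 bp
  7–44 → 38 bp
  45–51 → 7 bp
  52–159 → 108 bp
Sorted largest to smallest: 108, 38, 7, 6 bp.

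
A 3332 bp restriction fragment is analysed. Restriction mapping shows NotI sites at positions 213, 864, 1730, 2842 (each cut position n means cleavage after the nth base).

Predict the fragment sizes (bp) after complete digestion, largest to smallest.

1112, 866, 651, 490, 213 bp

Linear molecule, 4 cuts → 5 fragments:
  213 − 0 = 213 bp
  864 − 213 = 651 bp
  1730 − 864 = 866 bp
  2842 − 1730 = 1112 bp
  3332 − 2842 = 490 bp
Sorted largest to smallest: 1112, 866, 651, 490, 213 bp.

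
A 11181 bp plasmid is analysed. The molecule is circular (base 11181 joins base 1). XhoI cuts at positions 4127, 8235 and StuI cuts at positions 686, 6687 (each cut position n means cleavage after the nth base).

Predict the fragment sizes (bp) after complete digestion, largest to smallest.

3632, 3441, 2560, 1548 bp

Combined cut positions (sorted): 686, 4127, 6687, 8235.
Circular molecule, 4 cuts → 4 fragments:
  4127 − 686 = 3441 bp
  6687 − 4127 = 2560 bp
  8235 − 6687 = 1548 bp
  wrap: 11181 − 8235 + 686 = 3632 bp
Sorted largest to smallest: 3632, 3441, 2560, 1548 bp.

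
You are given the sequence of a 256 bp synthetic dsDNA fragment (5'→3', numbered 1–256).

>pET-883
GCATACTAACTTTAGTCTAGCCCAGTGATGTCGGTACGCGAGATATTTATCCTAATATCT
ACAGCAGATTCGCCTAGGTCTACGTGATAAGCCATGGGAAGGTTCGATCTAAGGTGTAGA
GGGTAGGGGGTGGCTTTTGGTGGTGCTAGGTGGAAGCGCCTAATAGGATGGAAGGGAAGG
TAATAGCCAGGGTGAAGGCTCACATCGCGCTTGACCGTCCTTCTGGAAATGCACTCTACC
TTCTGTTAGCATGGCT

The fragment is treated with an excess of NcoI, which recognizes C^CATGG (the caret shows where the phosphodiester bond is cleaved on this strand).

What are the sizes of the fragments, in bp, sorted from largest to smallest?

164, 92 bp

The NcoI site (CCATGG) starts at position 92.
NcoI cuts after the first base of each site, so after position 92.
Linear molecule, 1 cut → 2 fragments:
  1–92 → 92 bp
  93–256 → 164 bp
Sorted largest to smallest: 164, 92 bp.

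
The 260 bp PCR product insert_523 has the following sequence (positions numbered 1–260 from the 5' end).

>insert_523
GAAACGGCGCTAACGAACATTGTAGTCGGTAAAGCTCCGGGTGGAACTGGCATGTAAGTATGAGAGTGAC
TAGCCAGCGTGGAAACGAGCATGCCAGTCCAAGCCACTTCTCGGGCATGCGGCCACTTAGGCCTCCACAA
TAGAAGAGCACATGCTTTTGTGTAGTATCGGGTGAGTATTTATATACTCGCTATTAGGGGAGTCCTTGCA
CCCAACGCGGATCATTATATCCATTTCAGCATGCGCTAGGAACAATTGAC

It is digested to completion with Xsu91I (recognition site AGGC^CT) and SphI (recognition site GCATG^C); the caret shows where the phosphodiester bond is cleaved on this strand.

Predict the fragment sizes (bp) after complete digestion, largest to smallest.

111, 93, 26, 17, 13 bp

The Xsu91I site (AGGCCT) starts at position 129.
Xsu91I cuts after base 4 of each site, so after position 132.
SphI sites (GCATGC) start at positions 89, 115, 239.
SphI cuts after base 5 of each site (before the last base), so after positions 93, 119, 243.
Combined cut positions: 93, 119, 132, 243.
Linear molecule, 4 cuts → 5 fragments:
  1–93 → 93 bp
  94–119 → 26 bp
  120–132 → 13 bp
  133–243 → 111 bp
  244–260 → 17 bp
Sorted largest to smallest: 111, 93, 26, 17, 13 bp.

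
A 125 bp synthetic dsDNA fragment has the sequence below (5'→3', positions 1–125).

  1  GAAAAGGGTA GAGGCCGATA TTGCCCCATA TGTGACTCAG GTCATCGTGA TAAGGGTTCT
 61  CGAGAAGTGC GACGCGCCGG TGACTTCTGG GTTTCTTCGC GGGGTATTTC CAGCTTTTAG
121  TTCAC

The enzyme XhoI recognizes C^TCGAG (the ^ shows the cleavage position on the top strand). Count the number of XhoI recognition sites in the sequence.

1

CTCGAG occurs starting at position 59.
XhoI cuts at 1 site.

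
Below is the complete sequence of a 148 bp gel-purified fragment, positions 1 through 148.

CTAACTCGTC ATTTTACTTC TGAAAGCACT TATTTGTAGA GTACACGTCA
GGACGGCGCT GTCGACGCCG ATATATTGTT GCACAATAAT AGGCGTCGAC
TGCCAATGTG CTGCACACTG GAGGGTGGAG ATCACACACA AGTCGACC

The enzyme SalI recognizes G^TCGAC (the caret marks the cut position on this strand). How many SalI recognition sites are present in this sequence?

GTCGAC occurs starting at positions 61, 95, 142.
SalI cuts at 3 sites.

3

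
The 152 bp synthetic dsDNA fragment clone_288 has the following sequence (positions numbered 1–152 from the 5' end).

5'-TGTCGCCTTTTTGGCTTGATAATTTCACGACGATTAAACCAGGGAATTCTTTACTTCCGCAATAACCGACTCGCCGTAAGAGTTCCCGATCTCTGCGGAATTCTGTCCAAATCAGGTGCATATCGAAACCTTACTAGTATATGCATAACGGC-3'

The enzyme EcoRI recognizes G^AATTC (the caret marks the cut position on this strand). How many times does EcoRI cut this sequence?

GAATTC occurs starting at positions 44, 98.
EcoRI cuts at 2 sites.

2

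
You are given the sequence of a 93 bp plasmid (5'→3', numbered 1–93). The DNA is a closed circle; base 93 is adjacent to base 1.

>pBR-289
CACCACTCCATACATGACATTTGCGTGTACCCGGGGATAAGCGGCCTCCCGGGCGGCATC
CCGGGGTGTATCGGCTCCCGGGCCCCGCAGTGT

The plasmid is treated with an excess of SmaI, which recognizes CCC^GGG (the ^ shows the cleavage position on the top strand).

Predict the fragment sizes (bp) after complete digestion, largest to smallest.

SmaI sites (CCCGGG) start at positions 30, 48, 60, 77.
SmaI cuts after base 3 of each site, so after positions 32, 50, 62, 79.
Circular molecule, 4 cuts → 4 fragments:
  33–50 → 18 bp
  51–62 → 12 bp
  63–79 → 17 bp
  80–93 then 1–32 → 14 + 32 = 46 bp
Sorted largest to smallest: 46, 18, 17, 12 bp.

46, 18, 17, 12 bp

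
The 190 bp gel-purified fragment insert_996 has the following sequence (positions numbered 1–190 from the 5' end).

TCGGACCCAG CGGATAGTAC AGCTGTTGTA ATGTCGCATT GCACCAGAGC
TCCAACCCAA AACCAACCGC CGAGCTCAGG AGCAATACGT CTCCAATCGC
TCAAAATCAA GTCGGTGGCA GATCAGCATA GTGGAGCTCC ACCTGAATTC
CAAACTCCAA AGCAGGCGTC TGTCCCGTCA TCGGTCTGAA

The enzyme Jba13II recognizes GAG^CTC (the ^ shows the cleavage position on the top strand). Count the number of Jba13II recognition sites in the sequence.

3

GAGCTC occurs starting at positions 47, 72, 134.
Jba13II cuts at 3 sites.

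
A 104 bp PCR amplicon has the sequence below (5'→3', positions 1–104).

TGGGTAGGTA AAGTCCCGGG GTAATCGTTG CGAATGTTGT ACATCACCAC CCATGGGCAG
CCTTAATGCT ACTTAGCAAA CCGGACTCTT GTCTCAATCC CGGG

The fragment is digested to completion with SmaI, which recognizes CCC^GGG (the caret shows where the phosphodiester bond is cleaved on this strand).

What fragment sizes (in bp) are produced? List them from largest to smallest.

84, 17, 3 bp

SmaI sites (CCCGGG) start at positions 15, 99.
SmaI cuts after base 3 of each site, so after positions 17, 101.
Linear molecule, 2 cuts → 3 fragments:
  1–17 → 17 bp
  18–101 → 84 bp
  102–104 → 3 bp
Sorted largest to smallest: 84, 17, 3 bp.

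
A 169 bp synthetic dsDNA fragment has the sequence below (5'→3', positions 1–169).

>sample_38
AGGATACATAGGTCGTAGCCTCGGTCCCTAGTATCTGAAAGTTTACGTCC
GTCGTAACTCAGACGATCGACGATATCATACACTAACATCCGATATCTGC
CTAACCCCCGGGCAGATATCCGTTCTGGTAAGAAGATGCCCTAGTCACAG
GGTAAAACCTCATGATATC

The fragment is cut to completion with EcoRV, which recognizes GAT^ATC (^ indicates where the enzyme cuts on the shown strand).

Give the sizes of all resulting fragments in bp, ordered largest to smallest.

EcoRV sites (GATATC) start at positions 72, 92, 115, 164.
EcoRV cuts after base 3 of each site, so after positions 74, 94, 117, 166.
Linear molecule, 4 cuts → 5 fragments:
  1–74 → 74 bp
  75–94 → 20 bp
  95–117 → 23 bp
  118–166 → 49 bp
  167–169 → 3 bp
Sorted largest to smallest: 74, 49, 23, 20, 3 bp.

74, 49, 23, 20, 3 bp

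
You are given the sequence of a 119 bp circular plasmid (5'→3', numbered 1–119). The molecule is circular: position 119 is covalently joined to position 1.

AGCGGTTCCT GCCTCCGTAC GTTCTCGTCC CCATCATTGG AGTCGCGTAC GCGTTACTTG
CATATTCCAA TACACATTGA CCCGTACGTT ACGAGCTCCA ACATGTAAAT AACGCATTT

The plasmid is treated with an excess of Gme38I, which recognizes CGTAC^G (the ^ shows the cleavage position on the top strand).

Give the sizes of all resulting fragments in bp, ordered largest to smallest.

52, 37, 30 bp

Gme38I sites (CGTACG) start at positions 16, 46, 83.
Gme38I cuts after base 5 of each site (before the last base), so after positions 20, 50, 87.
Circular molecule, 3 cuts → 3 fragments:
  21–50 → 30 bp
  51–87 → 37 bp
  88–119 then 1–20 → 32 + 20 = 52 bp
Sorted largest to smallest: 52, 37, 30 bp.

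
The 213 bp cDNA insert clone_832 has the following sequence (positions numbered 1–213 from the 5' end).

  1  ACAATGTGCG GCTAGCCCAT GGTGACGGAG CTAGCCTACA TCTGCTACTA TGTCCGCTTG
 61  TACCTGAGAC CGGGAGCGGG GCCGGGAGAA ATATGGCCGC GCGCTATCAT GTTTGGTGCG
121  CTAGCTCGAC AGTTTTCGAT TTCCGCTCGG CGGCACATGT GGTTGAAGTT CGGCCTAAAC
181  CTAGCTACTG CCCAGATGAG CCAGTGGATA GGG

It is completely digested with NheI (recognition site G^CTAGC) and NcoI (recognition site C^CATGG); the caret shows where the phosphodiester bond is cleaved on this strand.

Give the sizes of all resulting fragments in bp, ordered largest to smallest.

NheI sites (GCTAGC) start at positions 11, 30, 120.
NheI cuts after the first base of each site, so after positions 11, 30, 120.
The NcoI site (CCATGG) starts at position 17.
NcoI cuts after the first base of each site, so after position 17.
Combined cut positions: 11, 17, 30, 120.
Linear molecule, 4 cuts → 5 fragments:
  1–11 → 11 bp
  12–17 → 6 bp
  18–30 → 13 bp
  31–120 → 90 bp
  121–213 → 93 bp
Sorted largest to smallest: 93, 90, 13, 11, 6 bp.

93, 90, 13, 11, 6 bp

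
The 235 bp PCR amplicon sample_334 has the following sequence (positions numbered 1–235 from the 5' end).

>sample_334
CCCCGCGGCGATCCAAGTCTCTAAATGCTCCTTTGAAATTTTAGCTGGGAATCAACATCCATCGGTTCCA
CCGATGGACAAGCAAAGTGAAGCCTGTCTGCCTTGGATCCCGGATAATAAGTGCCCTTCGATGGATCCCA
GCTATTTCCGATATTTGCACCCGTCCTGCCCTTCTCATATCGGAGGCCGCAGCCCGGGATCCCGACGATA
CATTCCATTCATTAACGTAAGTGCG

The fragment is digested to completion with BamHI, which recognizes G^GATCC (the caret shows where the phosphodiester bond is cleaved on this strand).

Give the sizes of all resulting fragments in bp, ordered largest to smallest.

105, 64, 38, 28 bp

BamHI sites (GGATCC) start at positions 105, 133, 197.
BamHI cuts after the first base of each site, so after positions 105, 133, 197.
Linear molecule, 3 cuts → 4 fragments:
  1–105 → 105 bp
  106–133 → 28 bp
  134–197 → 64 bp
  198–235 → 38 bp
Sorted largest to smallest: 105, 64, 38, 28 bp.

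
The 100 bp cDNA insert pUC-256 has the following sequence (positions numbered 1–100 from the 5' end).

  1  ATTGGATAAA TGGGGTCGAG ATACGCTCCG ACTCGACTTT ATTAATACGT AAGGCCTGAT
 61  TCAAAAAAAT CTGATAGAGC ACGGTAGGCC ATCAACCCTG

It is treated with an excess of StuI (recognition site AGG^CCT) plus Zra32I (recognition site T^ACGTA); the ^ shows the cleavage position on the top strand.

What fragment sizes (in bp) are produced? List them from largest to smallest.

46, 46, 8 bp

The StuI site (AGGCCT) starts at position 52.
StuI cuts after base 3 of each site, so after position 54.
The Zra32I site (TACGTA) starts at position 46.
Zra32I cuts after the first base of each site, so after position 46.
Combined cut positions: 46, 54.
Linear molecule, 2 cuts → 3 fragments:
  1–46 → 46 bp
  47–54 → 8 bp
  55–100 → 46 bp
Sorted largest to smallest: 46, 46, 8 bp.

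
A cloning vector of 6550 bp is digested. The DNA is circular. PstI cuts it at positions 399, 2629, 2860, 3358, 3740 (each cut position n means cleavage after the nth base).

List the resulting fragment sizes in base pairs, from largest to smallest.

Circular molecule, 5 cuts → 5 fragments:
  2629 − 399 = 2230 bp
  2860 − 2629 = 231 bp
  3358 − 2860 = 498 bp
  3740 − 3358 = 382 bp
  wrap: 6550 − 3740 + 399 = 3209 bp
Sorted largest to smallest: 3209, 2230, 498, 382, 231 bp.

3209, 2230, 498, 382, 231 bp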